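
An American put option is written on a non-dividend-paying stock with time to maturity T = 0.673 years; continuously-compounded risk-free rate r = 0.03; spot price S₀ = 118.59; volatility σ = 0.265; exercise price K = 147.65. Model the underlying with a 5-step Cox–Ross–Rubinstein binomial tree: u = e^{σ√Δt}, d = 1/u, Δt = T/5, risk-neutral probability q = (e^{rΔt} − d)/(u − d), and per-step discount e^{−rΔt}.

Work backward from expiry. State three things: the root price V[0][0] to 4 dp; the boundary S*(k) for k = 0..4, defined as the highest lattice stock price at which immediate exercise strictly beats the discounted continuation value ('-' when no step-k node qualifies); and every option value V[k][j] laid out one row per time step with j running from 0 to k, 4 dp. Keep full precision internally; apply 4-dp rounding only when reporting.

Δt=0.13460, u=1.10211, d=0.90735, q=0.49649, disc=e^(-rΔt)=0.99597
k=5 terminal: V=max(K-S,0) → 74.7158 59.0614 40.0469 16.9513 0.0000 0.0000
k=4: j=0 S=80.3812 intr=67.2688 cont=66.6738 V=67.2688[EX]; j=1 S=97.6341 intr=50.0159 cont=49.4209 V=50.0159[EX]; j=2 S=118.5900 intr=29.0600 cont=28.4650 V=29.0600[EX]; j=3 S=144.0439 intr=3.6061 cont=8.5007 V=8.5007[hold]; j=4 S=174.9611 intr=0.0000 cont=0.0000 V=0.0000[hold]  S*(4)=118.5900
k=3: j=0 S=88.5886 intr=59.0614 cont=58.4664 V=59.0614[EX]; j=1 S=107.6031 intr=40.0469 cont=39.4519 V=40.0469[EX]; j=2 S=130.6987 intr=16.9513 cont=18.7766 V=18.7766[hold]; j=3 S=158.7516 intr=0.0000 cont=4.2630 V=4.2630[hold]  S*(3)=107.6031
k=2: j=0 S=97.6341 intr=50.0159 cont=49.4209 V=50.0159[EX]; j=1 S=118.5900 intr=29.0600 cont=29.3676 V=29.3676[hold]; j=2 S=144.0439 intr=3.6061 cont=11.5241 V=11.5241[hold]  S*(2)=97.6341
k=1: j=0 S=107.6031 intr=40.0469 cont=39.6040 V=40.0469[EX]; j=1 S=130.6987 intr=16.9513 cont=20.4258 V=20.4258[hold]  S*(1)=107.6031
k=0: j=0 S=118.5900 intr=29.0600 cont=30.1831 V=30.1831[hold]  S*(0)=-

price = 30.1831
boundary = - 107.6031 97.6341 107.6031 118.5900
tree:
30.1831
40.0469 20.4258
50.0159 29.3676 11.5241
59.0614 40.0469 18.7766 4.2630
67.2688 50.0159 29.0600 8.5007 0.0000
74.7158 59.0614 40.0469 16.9513 0.0000 0.0000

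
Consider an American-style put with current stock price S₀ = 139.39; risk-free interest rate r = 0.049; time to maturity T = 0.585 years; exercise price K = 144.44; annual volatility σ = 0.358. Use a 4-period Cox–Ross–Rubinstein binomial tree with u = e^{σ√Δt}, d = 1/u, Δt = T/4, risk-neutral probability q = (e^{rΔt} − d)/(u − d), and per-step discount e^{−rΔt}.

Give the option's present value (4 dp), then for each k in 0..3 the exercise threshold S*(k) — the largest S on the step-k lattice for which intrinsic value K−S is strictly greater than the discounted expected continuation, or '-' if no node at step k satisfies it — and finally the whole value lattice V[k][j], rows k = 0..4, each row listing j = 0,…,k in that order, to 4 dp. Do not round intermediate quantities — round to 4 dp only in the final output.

price = 16.3851
boundary = - - 106.0020 121.5550
tree:
16.3851
25.6329 7.0766
38.4380 12.7865 1.2846
52.0009 22.8850 2.5470 0.0000
63.8285 38.4380 5.0500 0.0000 0.0000

params: Δt=0.14625 u=1.14672 d=0.87205 q=0.49201 e^(-rΔt)=0.99286
t_4 payoffs: 63.8285 38.4380 5.0500 0.0000 0.0000
t_3: node(3,0) S=92.4391 payoff=52.0009 vs cont=50.9695 → 52.0009 [stop]  node(3,1) S=121.5550 payoff=22.8850 vs cont=21.8536 → 22.8850 [stop]  node(3,2) S=159.8418 payoff=0.0000 vs cont=2.5470 → 2.5470 [wait]  node(3,3) S=210.1879 payoff=0.0000 vs cont=0.0000 → 0.0000 [wait]  ⇒ S*(3)=121.5550
t_2: node(2,0) S=106.0020 payoff=38.4380 vs cont=37.4066 → 38.4380 [stop]  node(2,1) S=139.3900 payoff=5.0500 vs cont=12.7865 → 12.7865 [wait]  node(2,2) S=183.2943 payoff=0.0000 vs cont=1.2846 → 1.2846 [wait]  ⇒ S*(2)=106.0020
t_1: node(1,0) S=121.5550 payoff=22.8850 vs cont=25.6329 → 25.6329 [wait]  node(1,1) S=159.8418 payoff=0.0000 vs cont=7.0766 → 7.0766 [wait]  ⇒ S*(1)=-
t_0: node(0,0) S=139.3900 payoff=5.0500 vs cont=16.3851 → 16.3851 [wait]  ⇒ S*(0)=-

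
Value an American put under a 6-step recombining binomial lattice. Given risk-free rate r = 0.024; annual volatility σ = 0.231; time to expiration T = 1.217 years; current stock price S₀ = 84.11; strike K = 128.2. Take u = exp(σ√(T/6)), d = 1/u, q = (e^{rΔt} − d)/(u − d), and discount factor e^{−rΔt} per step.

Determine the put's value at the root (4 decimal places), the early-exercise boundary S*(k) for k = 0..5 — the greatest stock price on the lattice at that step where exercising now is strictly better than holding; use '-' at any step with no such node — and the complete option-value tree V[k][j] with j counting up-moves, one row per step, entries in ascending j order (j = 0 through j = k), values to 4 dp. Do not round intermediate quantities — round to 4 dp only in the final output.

price = 44.0900
boundary = 84.1100 93.3318 84.1100 93.3318 103.5647 114.9195
tree:
44.0900
52.4006 34.8682
59.8901 44.0900 25.2066
66.6396 52.4006 34.8682 15.6922
72.7222 59.8901 44.0900 24.6353 6.8106
78.2038 66.6396 52.4006 34.8682 13.2805 0.3405
83.1437 72.7222 59.8901 44.0900 24.6353 0.6807 0.0000

Δt=0.20283, u=1.10964, d=0.90119, q=0.49743, disc=e^(-rΔt)=0.99514
k=6 terminal: V=max(K-S,0) → 83.1437 72.7222 59.8901 44.0900 24.6353 0.6807 0.0000
k=5: j=0 S=49.9962 intr=78.2038 cont=77.5812 V=78.2038[EX]; j=1 S=61.5604 intr=66.6396 cont=66.0170 V=66.6396[EX]; j=2 S=75.7994 intr=52.4006 cont=51.7781 V=52.4006[EX]; j=3 S=93.3318 intr=34.8682 cont=34.2456 V=34.8682[EX]; j=4 S=114.9195 intr=13.2805 cont=12.6579 V=13.2805[EX]; j=5 S=141.5005 intr=0.0000 cont=0.3405 V=0.3405[hold]  S*(5)=114.9195
k=4: j=0 S=55.4778 intr=72.7222 cont=72.0996 V=72.7222[EX]; j=1 S=68.3099 intr=59.8901 cont=59.2676 V=59.8901[EX]; j=2 S=84.1100 intr=44.0900 cont=43.4674 V=44.0900[EX]; j=3 S=103.5647 intr=24.6353 cont=24.0127 V=24.6353[EX]; j=4 S=127.5193 intr=0.6807 cont=6.8106 V=6.8106[hold]  S*(4)=103.5647
k=3: j=0 S=61.5604 intr=66.6396 cont=66.0170 V=66.6396[EX]; j=1 S=75.7994 intr=52.4006 cont=51.7781 V=52.4006[EX]; j=2 S=93.3318 intr=34.8682 cont=34.2456 V=34.8682[EX]; j=3 S=114.9195 intr=13.2805 cont=15.6922 V=15.6922[hold]  S*(3)=93.3318
k=2: j=0 S=68.3099 intr=59.8901 cont=59.2676 V=59.8901[EX]; j=1 S=84.1100 intr=44.0900 cont=43.4674 V=44.0900[EX]; j=2 S=103.5647 intr=24.6353 cont=25.2066 V=25.2066[hold]  S*(2)=84.1100
k=1: j=0 S=75.7994 intr=52.4006 cont=51.7781 V=52.4006[EX]; j=1 S=93.3318 intr=34.8682 cont=34.5284 V=34.8682[EX]  S*(1)=93.3318
k=0: j=0 S=84.1100 intr=44.0900 cont=43.4674 V=44.0900[EX]  S*(0)=84.1100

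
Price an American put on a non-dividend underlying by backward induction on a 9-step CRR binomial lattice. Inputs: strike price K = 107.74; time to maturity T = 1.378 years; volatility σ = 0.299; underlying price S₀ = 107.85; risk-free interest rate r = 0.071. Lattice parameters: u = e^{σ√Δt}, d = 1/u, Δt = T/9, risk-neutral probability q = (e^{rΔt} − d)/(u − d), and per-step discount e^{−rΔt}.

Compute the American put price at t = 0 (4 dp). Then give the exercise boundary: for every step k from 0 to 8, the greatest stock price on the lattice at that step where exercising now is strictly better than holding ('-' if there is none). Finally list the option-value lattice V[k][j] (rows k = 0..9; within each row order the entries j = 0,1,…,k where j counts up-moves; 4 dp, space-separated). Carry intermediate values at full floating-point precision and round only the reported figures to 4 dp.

Δt=0.15311, u=1.12412, d=0.88959, q=0.51739, disc=e^(-rΔt)=0.98919
k=9 terminal: V=max(K-S,0) → 70.1112 60.1909 47.6552 31.8147 11.7979 0.0000 0.0000 0.0000 0.0000 0.0000
k=8: j=0 S=42.2991 intr=65.4409 cont=64.2760 V=65.4409[EX]; j=1 S=53.4507 intr=54.2893 cont=53.1244 V=54.2893[EX]; j=2 S=67.5423 intr=40.1977 cont=39.0328 V=40.1977[EX]; j=3 S=85.3489 intr=22.3911 cont=21.2262 V=22.3911[EX]; j=4 S=107.8500 intr=0.0000 cont=5.6323 V=5.6323[hold]; j=5 S=136.2832 intr=0.0000 cont=0.0000 V=0.0000[hold]; j=6 S=172.2125 intr=0.0000 cont=0.0000 V=0.0000[hold]; j=7 S=217.6140 intr=0.0000 cont=0.0000 V=0.0000[hold]; j=8 S=274.9851 intr=0.0000 cont=0.0000 V=0.0000[hold]  S*(8)=85.3489
k=7: j=0 S=47.5491 intr=60.1909 cont=59.0260 V=60.1909[EX]; j=1 S=60.0848 intr=47.6552 cont=46.4903 V=47.6552[EX]; j=2 S=75.9253 intr=31.8147 cont=30.6498 V=31.8147[EX]; j=3 S=95.9421 intr=11.7979 cont=13.5719 V=13.5719[hold]; j=4 S=121.2359 intr=0.0000 cont=2.6888 V=2.6888[hold]; j=5 S=153.1982 intr=0.0000 cont=0.0000 V=0.0000[hold]; j=6 S=193.5868 intr=0.0000 cont=0.0000 V=0.0000[hold]; j=7 S=244.6234 intr=0.0000 cont=0.0000 V=0.0000[hold]  S*(7)=75.9253
k=6: j=0 S=53.4507 intr=54.2893 cont=53.1244 V=54.2893[EX]; j=1 S=67.5423 intr=40.1977 cont=39.0328 V=40.1977[EX]; j=2 S=85.3489 intr=22.3911 cont=22.1341 V=22.3911[EX]; j=3 S=107.8500 intr=0.0000 cont=7.8552 V=7.8552[hold]; j=4 S=136.2832 intr=0.0000 cont=1.2836 V=1.2836[hold]; j=5 S=172.2125 intr=0.0000 cont=0.0000 V=0.0000[hold]; j=6 S=217.6140 intr=0.0000 cont=0.0000 V=0.0000[hold]  S*(6)=85.3489
k=5: j=0 S=60.0848 intr=47.6552 cont=46.4903 V=47.6552[EX]; j=1 S=75.9253 intr=31.8147 cont=30.6498 V=31.8147[EX]; j=2 S=95.9421 intr=11.7979 cont=14.7096 V=14.7096[hold]; j=3 S=121.2359 intr=0.0000 cont=4.4070 V=4.4070[hold]; j=4 S=153.1982 intr=0.0000 cont=0.6128 V=0.6128[hold]; j=5 S=193.5868 intr=0.0000 cont=0.0000 V=0.0000[hold]  S*(5)=75.9253
k=4: j=0 S=67.5423 intr=40.1977 cont=39.0328 V=40.1977[EX]; j=1 S=85.3489 intr=22.3911 cont=22.7164 V=22.7164[hold]; j=2 S=107.8500 intr=0.0000 cont=9.2777 V=9.2777[hold]; j=3 S=136.2832 intr=0.0000 cont=2.4175 V=2.4175[hold]; j=4 S=172.2125 intr=0.0000 cont=0.2925 V=0.2925[hold]  S*(4)=67.5423
k=3: j=0 S=75.9253 intr=31.8147 cont=30.8163 V=31.8147[EX]; j=1 S=95.9421 intr=11.7979 cont=15.5930 V=15.5930[hold]; j=2 S=121.2359 intr=0.0000 cont=5.6664 V=5.6664[hold]; j=3 S=153.1982 intr=0.0000 cont=1.3038 V=1.3038[hold]  S*(3)=75.9253
k=2: j=0 S=85.3489 intr=22.3911 cont=23.1685 V=23.1685[hold]; j=1 S=107.8500 intr=0.0000 cont=10.3440 V=10.3440[hold]; j=2 S=136.2832 intr=0.0000 cont=3.3724 V=3.3724[hold]  S*(2)=-
k=1: j=0 S=95.9421 intr=11.7979 cont=16.3545 V=16.3545[hold]; j=1 S=121.2359 intr=0.0000 cont=6.6641 V=6.6641[hold]  S*(1)=-
k=0: j=0 S=107.8500 intr=0.0000 cont=11.2182 V=11.2182[hold]  S*(0)=-

price = 11.2182
boundary = - - - 75.9253 67.5423 75.9253 85.3489 75.9253 85.3489
tree:
11.2182
16.3545 6.6641
23.1685 10.3440 3.3724
31.8147 15.5930 5.6664 1.3038
40.1977 22.7164 9.2777 2.4175 0.2925
47.6552 31.8147 14.7096 4.4070 0.6128 0.0000
54.2893 40.1977 22.3911 7.8552 1.2836 0.0000 0.0000
60.1909 47.6552 31.8147 13.5719 2.6888 0.0000 0.0000 0.0000
65.4409 54.2893 40.1977 22.3911 5.6323 0.0000 0.0000 0.0000 0.0000
70.1112 60.1909 47.6552 31.8147 11.7979 0.0000 0.0000 0.0000 0.0000 0.0000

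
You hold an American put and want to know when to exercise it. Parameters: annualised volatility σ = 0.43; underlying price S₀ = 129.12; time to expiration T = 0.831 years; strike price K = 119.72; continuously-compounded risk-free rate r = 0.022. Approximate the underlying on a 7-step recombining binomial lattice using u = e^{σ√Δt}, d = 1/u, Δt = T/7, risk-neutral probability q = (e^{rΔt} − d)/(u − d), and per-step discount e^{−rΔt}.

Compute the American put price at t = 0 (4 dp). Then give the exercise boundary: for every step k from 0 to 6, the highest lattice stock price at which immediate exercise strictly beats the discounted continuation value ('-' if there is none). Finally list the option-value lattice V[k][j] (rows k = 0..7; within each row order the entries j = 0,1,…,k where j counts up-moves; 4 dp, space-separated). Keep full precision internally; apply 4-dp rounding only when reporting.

Δt=0.11871, u=1.15969, d=0.86230, q=0.47182, disc=e^(-rΔt)=0.99739
k=7 terminal: V=max(K-S,0) → 73.9491 58.1632 36.9328 8.3803 0.0000 0.0000 0.0000 0.0000
k=6: j=0 S=53.0802 intr=66.6398 cont=66.3275 V=66.6398[EX]; j=1 S=71.3871 intr=48.3329 cont=48.0206 V=48.3329[EX]; j=2 S=96.0078 intr=23.7122 cont=23.3999 V=23.7122[EX]; j=3 S=129.1200 intr=0.0000 cont=4.4147 V=4.4147[hold]; j=4 S=173.6522 intr=0.0000 cont=0.0000 V=0.0000[hold]; j=5 S=233.5432 intr=0.0000 cont=0.0000 V=0.0000[hold]; j=6 S=314.0900 intr=0.0000 cont=0.0000 V=0.0000[hold]  S*(6)=96.0078
k=5: j=0 S=61.5568 intr=58.1632 cont=57.8509 V=58.1632[EX]; j=1 S=82.7872 intr=36.9328 cont=36.6205 V=36.9328[EX]; j=2 S=111.3397 intr=8.3803 cont=14.5691 V=14.5691[hold]; j=3 S=149.7397 intr=0.0000 cont=2.3257 V=2.3257[hold]; j=4 S=201.3835 intr=0.0000 cont=0.0000 V=0.0000[hold]; j=5 S=270.8387 intr=0.0000 cont=0.0000 V=0.0000[hold]  S*(5)=82.7872
k=4: j=0 S=71.3871 intr=48.3329 cont=48.0206 V=48.3329[EX]; j=1 S=96.0078 intr=23.7122 cont=26.3123 V=26.3123[hold]; j=2 S=129.1200 intr=0.0000 cont=8.7695 V=8.7695[hold]; j=3 S=173.6522 intr=0.0000 cont=1.2252 V=1.2252[hold]; j=4 S=233.5432 intr=0.0000 cont=0.0000 V=0.0000[hold]  S*(4)=71.3871
k=3: j=0 S=82.7872 intr=36.9328 cont=37.8441 V=37.8441[hold]; j=1 S=111.3397 intr=8.3803 cont=17.9882 V=17.9882[hold]; j=2 S=149.7397 intr=0.0000 cont=5.1963 V=5.1963[hold]; j=3 S=201.3835 intr=0.0000 cont=0.6454 V=0.6454[hold]  S*(3)=-
k=2: j=0 S=96.0078 intr=23.7122 cont=28.4014 V=28.4014[hold]; j=1 S=129.1200 intr=0.0000 cont=11.9215 V=11.9215[hold]; j=2 S=173.6522 intr=0.0000 cont=3.0412 V=3.0412[hold]  S*(2)=-
k=1: j=0 S=111.3397 intr=8.3803 cont=20.5720 V=20.5720[hold]; j=1 S=149.7397 intr=0.0000 cont=7.7114 V=7.7114[hold]  S*(1)=-
k=0: j=0 S=129.1200 intr=0.0000 cont=14.4663 V=14.4663[hold]  S*(0)=-

price = 14.4663
boundary = - - - - 71.3871 82.7872 96.0078
tree:
14.4663
20.5720 7.7114
28.4014 11.9215 3.0412
37.8441 17.9882 5.1963 0.6454
48.3329 26.3123 8.7695 1.2252 0.0000
58.1632 36.9328 14.5691 2.3257 0.0000 0.0000
66.6398 48.3329 23.7122 4.4147 0.0000 0.0000 0.0000
73.9491 58.1632 36.9328 8.3803 0.0000 0.0000 0.0000 0.0000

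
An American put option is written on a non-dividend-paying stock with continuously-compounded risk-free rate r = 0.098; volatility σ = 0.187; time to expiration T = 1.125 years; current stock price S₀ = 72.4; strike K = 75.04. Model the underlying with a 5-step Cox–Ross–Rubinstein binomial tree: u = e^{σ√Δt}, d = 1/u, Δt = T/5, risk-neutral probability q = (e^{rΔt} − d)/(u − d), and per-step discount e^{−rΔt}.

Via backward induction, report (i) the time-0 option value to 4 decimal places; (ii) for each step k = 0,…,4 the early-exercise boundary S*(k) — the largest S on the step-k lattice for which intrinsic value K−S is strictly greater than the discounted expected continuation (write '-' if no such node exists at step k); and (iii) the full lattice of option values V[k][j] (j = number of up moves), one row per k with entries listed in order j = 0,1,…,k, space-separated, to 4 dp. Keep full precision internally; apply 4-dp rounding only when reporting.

params: Δt=0.22500 u=1.09275 d=0.91512 q=0.60335 e^(-rΔt)=0.97819
t_5 payoffs: 28.5751 19.5557 8.7854 0.0000 0.0000 0.0000
t_4: node(4,0) S=50.7747 payoff=24.2653 vs cont=22.6287 → 24.2653 [stop]  node(4,1) S=60.6308 payoff=14.4092 vs cont=12.7727 → 14.4092 [stop]  node(4,2) S=72.4000 payoff=2.6400 vs cont=3.4088 → 3.4088 [wait]  node(4,3) S=86.4538 payoff=0.0000 vs cont=0.0000 → 0.0000 [wait]  node(4,4) S=103.2356 payoff=0.0000 vs cont=0.0000 → 0.0000 [wait]  ⇒ S*(4)=60.6308
t_3: node(3,0) S=55.4843 payoff=19.5557 vs cont=17.9191 → 19.5557 [stop]  node(3,1) S=66.2546 payoff=8.7854 vs cont=7.6026 → 8.7854 [stop]  node(3,2) S=79.1155 payoff=0.0000 vs cont=1.3226 → 1.3226 [wait]  node(3,3) S=94.4728 payoff=0.0000 vs cont=0.0000 → 0.0000 [wait]  ⇒ S*(3)=66.2546
t_2: node(2,0) S=60.6308 payoff=14.4092 vs cont=12.7727 → 14.4092 [stop]  node(2,1) S=72.4000 payoff=2.6400 vs cont=4.1894 → 4.1894 [wait]  node(2,2) S=86.4538 payoff=0.0000 vs cont=0.5132 → 0.5132 [wait]  ⇒ S*(2)=60.6308
t_1: node(1,0) S=66.2546 payoff=8.7854 vs cont=8.0633 → 8.7854 [stop]  node(1,1) S=79.1155 payoff=0.0000 vs cont=1.9283 → 1.9283 [wait]  ⇒ S*(1)=66.2546
t_0: node(0,0) S=72.4000 payoff=2.6400 vs cont=4.5469 → 4.5469 [wait]  ⇒ S*(0)=-

price = 4.5469
boundary = - 66.2546 60.6308 66.2546 60.6308
tree:
4.5469
8.7854 1.9283
14.4092 4.1894 0.5132
19.5557 8.7854 1.3226 0.0000
24.2653 14.4092 3.4088 0.0000 0.0000
28.5751 19.5557 8.7854 0.0000 0.0000 0.0000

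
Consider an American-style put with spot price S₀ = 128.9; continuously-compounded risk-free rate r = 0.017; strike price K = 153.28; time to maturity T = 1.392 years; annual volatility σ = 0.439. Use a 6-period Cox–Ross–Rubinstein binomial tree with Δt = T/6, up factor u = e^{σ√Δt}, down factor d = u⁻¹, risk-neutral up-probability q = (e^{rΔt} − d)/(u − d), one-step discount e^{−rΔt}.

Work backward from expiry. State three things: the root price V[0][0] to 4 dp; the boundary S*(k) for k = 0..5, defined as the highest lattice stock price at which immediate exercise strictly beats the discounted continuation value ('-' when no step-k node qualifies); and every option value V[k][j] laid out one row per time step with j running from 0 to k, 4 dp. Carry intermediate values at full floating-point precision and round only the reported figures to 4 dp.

params: Δt=0.23200 u=1.23547 d=0.80941 q=0.45661 e^(-rΔt)=0.99606
t_6 payoffs: 117.0338 97.9544 68.8320 24.3800 0.0000 0.0000 0.0000
t_5: node(5,0) S=44.7810 payoff=108.4990 vs cont=107.8956 → 108.4990 [stop]  node(5,1) S=68.3530 payoff=84.9270 vs cont=84.3236 → 84.9270 [stop]  node(5,2) S=104.3329 payoff=48.9471 vs cont=48.3438 → 48.9471 [stop]  node(5,3) S=159.2519 payoff=0.0000 vs cont=13.1957 → 13.1957 [wait]  node(5,4) S=243.0794 payoff=0.0000 vs cont=0.0000 → 0.0000 [wait]  node(5,5) S=371.0322 payoff=0.0000 vs cont=0.0000 → 0.0000 [wait]  ⇒ S*(5)=104.3329
t_4: node(4,0) S=55.3256 payoff=97.9544 vs cont=97.3511 → 97.9544 [stop]  node(4,1) S=84.4480 payoff=68.8320 vs cont=68.2286 → 68.8320 [stop]  node(4,2) S=128.9000 payoff=24.3800 vs cont=32.4943 → 32.4943 [wait]  node(4,3) S=196.7508 payoff=0.0000 vs cont=7.1422 → 7.1422 [wait]  node(4,4) S=300.3170 payoff=0.0000 vs cont=0.0000 → 0.0000 [wait]  ⇒ S*(4)=84.4480
t_3: node(3,0) S=68.3530 payoff=84.9270 vs cont=84.3236 → 84.9270 [stop]  node(3,1) S=104.3329 payoff=48.9471 vs cont=52.0343 → 52.0343 [wait]  node(3,2) S=159.2519 payoff=0.0000 vs cont=20.8360 → 20.8360 [wait]  node(3,3) S=243.0794 payoff=0.0000 vs cont=3.8657 → 3.8657 [wait]  ⇒ S*(3)=68.3530
t_2: node(2,0) S=84.4480 payoff=68.8320 vs cont=69.6327 → 69.6327 [wait]  node(2,1) S=128.9000 payoff=24.3800 vs cont=37.6401 → 37.6401 [wait]  node(2,2) S=196.7508 payoff=0.0000 vs cont=13.0357 → 13.0357 [wait]  ⇒ S*(2)=-
t_1: node(1,0) S=104.3329 payoff=48.9471 vs cont=54.8080 → 54.8080 [wait]  node(1,1) S=159.2519 payoff=0.0000 vs cont=26.3016 → 26.3016 [wait]  ⇒ S*(1)=-
t_0: node(0,0) S=128.9000 payoff=24.3800 vs cont=41.6272 → 41.6272 [wait]  ⇒ S*(0)=-

price = 41.6272
boundary = - - - 68.3530 84.4480 104.3329
tree:
41.6272
54.8080 26.3016
69.6327 37.6401 13.0357
84.9270 52.0343 20.8360 3.8657
97.9544 68.8320 32.4943 7.1422 0.0000
108.4990 84.9270 48.9471 13.1957 0.0000 0.0000
117.0338 97.9544 68.8320 24.3800 0.0000 0.0000 0.0000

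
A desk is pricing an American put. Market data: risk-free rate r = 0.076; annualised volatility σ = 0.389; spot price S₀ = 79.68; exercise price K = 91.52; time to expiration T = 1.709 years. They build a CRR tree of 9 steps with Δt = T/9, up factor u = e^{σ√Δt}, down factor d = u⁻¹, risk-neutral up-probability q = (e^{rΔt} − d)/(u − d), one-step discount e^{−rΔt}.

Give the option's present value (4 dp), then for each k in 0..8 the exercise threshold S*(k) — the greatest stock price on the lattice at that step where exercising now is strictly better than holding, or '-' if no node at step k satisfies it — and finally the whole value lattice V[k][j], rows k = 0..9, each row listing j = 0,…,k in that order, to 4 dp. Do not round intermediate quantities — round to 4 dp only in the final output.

price = 18.5680
boundary = - - 56.7693 47.9176 56.7693 47.9176 56.7693 67.2561 56.7693
tree:
18.5680
25.7869 11.8999
34.7507 17.5863 6.5682
43.6024 25.1753 10.5202 2.8132
51.0738 34.7507 16.3462 5.0090 0.7027
57.3803 43.6024 24.4377 8.7424 1.4269 0.0000
62.7035 51.0738 34.7507 14.8509 2.8976 0.0000 0.0000
67.1966 57.3803 43.6024 24.2639 5.8841 0.0000 0.0000 0.0000
70.9892 62.7035 51.0738 34.7507 11.9487 0.0000 0.0000 0.0000 0.0000
74.1904 67.1966 57.3803 43.6024 24.2639 0.0000 0.0000 0.0000 0.0000 0.0000

params: Δt=0.18989 u=1.18473 d=0.84408 q=0.50040 e^(-rΔt)=0.98567
t_9 payoffs: 74.1904 67.1966 57.3803 43.6024 24.2639 0.0000 0.0000 0.0000 0.0000 0.0000
t_8: node(8,0) S=20.5308 payoff=70.9892 vs cont=69.6779 → 70.9892 [stop]  node(8,1) S=28.8165 payoff=62.7035 vs cont=61.3922 → 62.7035 [stop]  node(8,2) S=40.4462 payoff=51.0738 vs cont=49.7625 → 51.0738 [stop]  node(8,3) S=56.7693 payoff=34.7507 vs cont=33.4394 → 34.7507 [stop]  node(8,4) S=79.6800 payoff=11.8400 vs cont=11.9487 → 11.9487 [wait]  node(8,5) S=111.8369 payoff=0.0000 vs cont=0.0000 → 0.0000 [wait]  node(8,6) S=156.9716 payoff=0.0000 vs cont=0.0000 → 0.0000 [wait]  node(8,7) S=220.3216 payoff=0.0000 vs cont=0.0000 → 0.0000 [wait]  node(8,8) S=309.2380 payoff=0.0000 vs cont=0.0000 → 0.0000 [wait]  ⇒ S*(8)=56.7693
t_7: node(7,0) S=24.3234 payoff=67.1966 vs cont=65.8853 → 67.1966 [stop]  node(7,1) S=34.1397 payoff=57.3803 vs cont=56.0690 → 57.3803 [stop]  node(7,2) S=47.9176 payoff=43.6024 vs cont=42.2911 → 43.6024 [stop]  node(7,3) S=67.2561 payoff=24.2639 vs cont=23.0063 → 24.2639 [stop]  node(7,4) S=94.3990 payoff=0.0000 vs cont=5.8841 → 5.8841 [wait]  node(7,5) S=132.4961 payoff=0.0000 vs cont=0.0000 → 0.0000 [wait]  node(7,6) S=185.9684 payoff=0.0000 vs cont=0.0000 → 0.0000 [wait]  node(7,7) S=261.0207 payoff=0.0000 vs cont=0.0000 → 0.0000 [wait]  ⇒ S*(7)=67.2561
t_6: node(6,0) S=28.8165 payoff=62.7035 vs cont=61.3922 → 62.7035 [stop]  node(6,1) S=40.4462 payoff=51.0738 vs cont=49.7625 → 51.0738 [stop]  node(6,2) S=56.7693 payoff=34.7507 vs cont=33.4394 → 34.7507 [stop]  node(6,3) S=79.6800 payoff=11.8400 vs cont=14.8509 → 14.8509 [wait]  node(6,4) S=111.8369 payoff=0.0000 vs cont=2.8976 → 2.8976 [wait]  node(6,5) S=156.9716 payoff=0.0000 vs cont=0.0000 → 0.0000 [wait]  node(6,6) S=220.3216 payoff=0.0000 vs cont=0.0000 → 0.0000 [wait]  ⇒ S*(6)=56.7693
t_5: node(5,0) S=34.1397 payoff=57.3803 vs cont=56.0690 → 57.3803 [stop]  node(5,1) S=47.9176 payoff=43.6024 vs cont=42.2911 → 43.6024 [stop]  node(5,2) S=67.2561 payoff=24.2639 vs cont=24.4377 → 24.4377 [wait]  node(5,3) S=94.3990 payoff=0.0000 vs cont=8.7424 → 8.7424 [wait]  node(5,4) S=132.4961 payoff=0.0000 vs cont=1.4269 → 1.4269 [wait]  node(5,5) S=185.9684 payoff=0.0000 vs cont=0.0000 → 0.0000 [wait]  ⇒ S*(5)=47.9176
t_4: node(4,0) S=40.4462 payoff=51.0738 vs cont=49.7625 → 51.0738 [stop]  node(4,1) S=56.7693 payoff=34.7507 vs cont=33.5251 → 34.7507 [stop]  node(4,2) S=79.6800 payoff=11.8400 vs cont=16.3462 → 16.3462 [wait]  node(4,3) S=111.8369 payoff=0.0000 vs cont=5.0090 → 5.0090 [wait]  node(4,4) S=156.9716 payoff=0.0000 vs cont=0.7027 → 0.7027 [wait]  ⇒ S*(4)=56.7693
t_3: node(3,0) S=47.9176 payoff=43.6024 vs cont=42.2911 → 43.6024 [stop]  node(3,1) S=67.2561 payoff=24.2639 vs cont=25.1753 → 25.1753 [wait]  node(3,2) S=94.3990 payoff=0.0000 vs cont=10.5202 → 10.5202 [wait]  node(3,3) S=132.4961 payoff=0.0000 vs cont=2.8132 → 2.8132 [wait]  ⇒ S*(3)=47.9176
t_2: node(2,0) S=56.7693 payoff=34.7507 vs cont=33.8889 → 34.7507 [stop]  node(2,1) S=79.6800 payoff=11.8400 vs cont=17.5863 → 17.5863 [wait]  node(2,2) S=111.8369 payoff=0.0000 vs cont=6.5682 → 6.5682 [wait]  ⇒ S*(2)=56.7693
t_1: node(1,0) S=67.2561 payoff=24.2639 vs cont=25.7869 → 25.7869 [wait]  node(1,1) S=94.3990 payoff=0.0000 vs cont=11.8999 → 11.8999 [wait]  ⇒ S*(1)=-
t_0: node(0,0) S=79.6800 payoff=11.8400 vs cont=18.5680 → 18.5680 [wait]  ⇒ S*(0)=-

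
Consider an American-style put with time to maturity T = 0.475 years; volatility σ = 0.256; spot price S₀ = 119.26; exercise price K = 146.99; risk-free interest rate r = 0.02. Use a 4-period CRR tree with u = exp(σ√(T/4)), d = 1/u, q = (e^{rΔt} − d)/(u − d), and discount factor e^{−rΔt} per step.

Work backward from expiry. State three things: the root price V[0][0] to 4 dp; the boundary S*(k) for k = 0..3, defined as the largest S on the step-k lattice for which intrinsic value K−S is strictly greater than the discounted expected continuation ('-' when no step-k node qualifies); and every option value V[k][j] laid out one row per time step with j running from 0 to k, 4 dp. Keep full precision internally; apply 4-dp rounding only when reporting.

Δt=0.11875, u=1.09223, d=0.91556, q=0.49142, disc=e^(-rΔt)=0.99763
k=4 terminal: V=max(K-S,0) → 63.1899 47.0200 27.7300 4.7178 0.0000
k=3: j=0 S=91.5287 intr=55.4613 cont=55.1126 V=55.4613[EX]; j=1 S=109.1898 intr=37.8002 cont=37.4515 V=37.8002[EX]; j=2 S=130.2589 intr=16.7311 cont=16.3824 V=16.7311[EX]; j=3 S=155.3934 intr=0.0000 cont=2.3937 V=2.3937[hold]  S*(3)=130.2589
k=2: j=0 S=99.9700 intr=47.0200 cont=46.6713 V=47.0200[EX]; j=1 S=119.2600 intr=27.7300 cont=27.3813 V=27.7300[EX]; j=2 S=142.2722 intr=4.7178 cont=9.6625 V=9.6625[hold]  S*(2)=119.2600
k=1: j=0 S=109.1898 intr=37.8002 cont=37.4515 V=37.8002[EX]; j=1 S=130.2589 intr=16.7311 cont=18.8065 V=18.8065[hold]  S*(1)=109.1898
k=0: j=0 S=119.2600 intr=27.7300 cont=28.3988 V=28.3988[hold]  S*(0)=-

price = 28.3988
boundary = - 109.1898 119.2600 130.2589
tree:
28.3988
37.8002 18.8065
47.0200 27.7300 9.6625
55.4613 37.8002 16.7311 2.3937
63.1899 47.0200 27.7300 4.7178 0.0000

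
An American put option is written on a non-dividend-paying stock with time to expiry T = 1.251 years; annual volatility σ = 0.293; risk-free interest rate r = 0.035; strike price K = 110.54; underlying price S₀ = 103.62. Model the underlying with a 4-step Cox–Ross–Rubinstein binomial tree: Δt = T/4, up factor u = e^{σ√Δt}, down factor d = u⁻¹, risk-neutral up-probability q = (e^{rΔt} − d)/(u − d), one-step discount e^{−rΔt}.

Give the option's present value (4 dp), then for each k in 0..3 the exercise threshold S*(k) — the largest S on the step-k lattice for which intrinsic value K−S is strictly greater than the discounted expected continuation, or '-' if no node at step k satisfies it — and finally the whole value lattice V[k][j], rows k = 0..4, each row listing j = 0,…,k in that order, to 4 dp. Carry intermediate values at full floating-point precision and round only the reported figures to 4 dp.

price = 15.8217
boundary = - - 74.6653 87.9592
tree:
15.8217
24.3522 7.3871
35.8747 13.0258 1.7433
47.1594 22.5808 3.4732 0.0000
56.7385 35.8747 6.9200 0.0000 0.0000

params: Δt=0.31275 u=1.17805 d=0.84886 q=0.49256 e^(-rΔt)=0.98911
t_4 payoffs: 56.7385 35.8747 6.9200 0.0000 0.0000
t_3: node(3,0) S=63.3806 payoff=47.1594 vs cont=45.9560 → 47.1594 [stop]  node(3,1) S=87.9592 payoff=22.5808 vs cont=21.3774 → 22.5808 [stop]  node(3,2) S=122.0692 payoff=0.0000 vs cont=3.4732 → 3.4732 [wait]  node(3,3) S=169.4068 payoff=0.0000 vs cont=0.0000 → 0.0000 [wait]  ⇒ S*(3)=87.9592
t_2: node(2,0) S=74.6653 payoff=35.8747 vs cont=34.6713 → 35.8747 [stop]  node(2,1) S=103.6200 payoff=6.9200 vs cont=13.0258 → 13.0258 [wait]  node(2,2) S=143.8031 payoff=0.0000 vs cont=1.7433 → 1.7433 [wait]  ⇒ S*(2)=74.6653
t_1: node(1,0) S=87.9592 payoff=22.5808 vs cont=24.3522 → 24.3522 [wait]  node(1,1) S=122.0692 payoff=0.0000 vs cont=7.3871 → 7.3871 [wait]  ⇒ S*(1)=-
t_0: node(0,0) S=103.6200 payoff=6.9200 vs cont=15.8217 → 15.8217 [wait]  ⇒ S*(0)=-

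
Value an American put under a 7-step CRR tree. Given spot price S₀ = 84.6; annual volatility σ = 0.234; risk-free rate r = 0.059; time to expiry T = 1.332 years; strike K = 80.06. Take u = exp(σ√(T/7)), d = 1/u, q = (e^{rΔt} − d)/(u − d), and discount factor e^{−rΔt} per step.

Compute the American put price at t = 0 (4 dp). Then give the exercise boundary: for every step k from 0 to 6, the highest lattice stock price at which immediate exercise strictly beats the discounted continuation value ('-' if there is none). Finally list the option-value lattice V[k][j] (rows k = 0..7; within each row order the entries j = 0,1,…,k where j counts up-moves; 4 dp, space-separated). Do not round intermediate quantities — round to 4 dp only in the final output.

price = 4.8425
boundary = - - - 62.2843 56.2404 62.2843 68.9778
tree:
4.8425
7.7232 2.3881
11.9372 4.1466 0.8779
17.7757 7.0081 1.6944 0.1716
23.8196 11.4340 3.2280 0.3690 0.0000
29.2771 17.7757 6.0475 0.7936 0.0000 0.0000
34.2050 23.8196 11.0822 1.7064 0.0000 0.0000 0.0000
38.6547 29.2771 17.7757 3.6694 0.0000 0.0000 0.0000 0.0000

Δt=0.19029  u=1.10747  d=0.90296  q=0.52971  discount=0.98884
step 7 (expiry): payoffs max(K−S,0) = 38.6547 29.2771 17.7757 3.6694 0.0000 0.0000 0.0000 0.0000
step 6: (k=6,j=0): S=45.8550, (K−S)⁺=34.2050, hold=33.3112 ⇒ V=34.2050 exercise | (k=6,j=1): S=56.2404, (K−S)⁺=23.8196, hold=22.9258 ⇒ V=23.8196 exercise | (k=6,j=2): S=68.9778, (K−S)⁺=11.0822, hold=10.1884 ⇒ V=11.0822 exercise | (k=6,j=3): S=84.6000, (K−S)⁺=0.0000, hold=1.7064 ⇒ V=1.7064 continue | (k=6,j=4): S=103.7604, (K−S)⁺=0.0000, hold=0.0000 ⇒ V=0.0000 continue | (k=6,j=5): S=127.2602, (K−S)⁺=0.0000, hold=0.0000 ⇒ V=0.0000 continue | (k=6,j=6): S=156.0823, (K−S)⁺=0.0000, hold=0.0000 ⇒ V=0.0000 continue  boundary S*=68.9778
step 5: (k=5,j=0): S=50.7829, (K−S)⁺=29.2771, hold=28.3833 ⇒ V=29.2771 exercise | (k=5,j=1): S=62.2843, (K−S)⁺=17.7757, hold=16.8819 ⇒ V=17.7757 exercise | (k=5,j=2): S=76.3906, (K−S)⁺=3.6694, hold=6.0475 ⇒ V=6.0475 continue | (k=5,j=3): S=93.6917, (K−S)⁺=0.0000, hold=0.7936 ⇒ V=0.7936 continue | (k=5,j=4): S=114.9111, (K−S)⁺=0.0000, hold=0.0000 ⇒ V=0.0000 continue | (k=5,j=5): S=140.9364, (K−S)⁺=0.0000, hold=0.0000 ⇒ V=0.0000 continue  boundary S*=62.2843
step 4: (k=4,j=0): S=56.2404, (K−S)⁺=23.8196, hold=22.9258 ⇒ V=23.8196 exercise | (k=4,j=1): S=68.9778, (K−S)⁺=11.0822, hold=11.4340 ⇒ V=11.4340 continue | (k=4,j=2): S=84.6000, (K−S)⁺=0.0000, hold=3.2280 ⇒ V=3.2280 continue | (k=4,j=3): S=103.7604, (K−S)⁺=0.0000, hold=0.3690 ⇒ V=0.3690 continue | (k=4,j=4): S=127.2602, (K−S)⁺=0.0000, hold=0.0000 ⇒ V=0.0000 continue  boundary S*=56.2404
step 3: (k=3,j=0): S=62.2843, (K−S)⁺=17.7757, hold=17.0662 ⇒ V=17.7757 exercise | (k=3,j=1): S=76.3906, (K−S)⁺=3.6694, hold=7.0081 ⇒ V=7.0081 continue | (k=3,j=2): S=93.6917, (K−S)⁺=0.0000, hold=1.6944 ⇒ V=1.6944 continue | (k=3,j=3): S=114.9111, (K−S)⁺=0.0000, hold=0.1716 ⇒ V=0.1716 continue  boundary S*=62.2843
step 2: (k=2,j=0): S=68.9778, (K−S)⁺=11.0822, hold=11.9372 ⇒ V=11.9372 continue | (k=2,j=1): S=84.6000, (K−S)⁺=0.0000, hold=4.1466 ⇒ V=4.1466 continue | (k=2,j=2): S=103.7604, (K−S)⁺=0.0000, hold=0.8779 ⇒ V=0.8779 continue  boundary S*=-
step 1: (k=1,j=0): S=76.3906, (K−S)⁺=3.6694, hold=7.7232 ⇒ V=7.7232 continue | (k=1,j=1): S=93.6917, (K−S)⁺=0.0000, hold=2.3881 ⇒ V=2.3881 continue  boundary S*=-
step 0: (k=0,j=0): S=84.6000, (K−S)⁺=0.0000, hold=4.8425 ⇒ V=4.8425 continue  boundary S*=-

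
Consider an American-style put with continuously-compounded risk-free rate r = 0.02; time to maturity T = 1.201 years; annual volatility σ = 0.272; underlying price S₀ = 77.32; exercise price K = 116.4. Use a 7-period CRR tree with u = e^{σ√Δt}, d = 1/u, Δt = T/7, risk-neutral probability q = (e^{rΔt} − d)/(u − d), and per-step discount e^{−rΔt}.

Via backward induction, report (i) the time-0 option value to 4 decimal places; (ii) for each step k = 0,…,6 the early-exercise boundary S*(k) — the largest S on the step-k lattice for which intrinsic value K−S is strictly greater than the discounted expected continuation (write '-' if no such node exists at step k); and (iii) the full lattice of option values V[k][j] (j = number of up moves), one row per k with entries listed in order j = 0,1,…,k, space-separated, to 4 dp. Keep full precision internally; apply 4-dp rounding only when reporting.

Δt=0.17157  u=1.11926  d=0.89345  q=0.48709  discount=0.99657
step 7 (expiry): payoffs max(K−S,0) = 81.2616 72.3809 61.2556 47.3185 29.8590 7.9868 0.0000 0.0000
step 6: (k=6,j=0): S=39.3289, (K−S)⁺=77.0711, hold=76.6724 ⇒ V=77.0711 exercise | (k=6,j=1): S=49.2688, (K−S)⁺=67.1312, hold=66.7325 ⇒ V=67.1312 exercise | (k=6,j=2): S=61.7208, (K−S)⁺=54.6792, hold=54.2804 ⇒ V=54.6792 exercise | (k=6,j=3): S=77.3200, (K−S)⁺=39.0800, hold=38.6813 ⇒ V=39.0800 exercise | (k=6,j=4): S=96.8617, (K−S)⁺=19.5383, hold=19.1396 ⇒ V=19.5383 exercise | (k=6,j=5): S=121.3423, (K−S)⁺=0.0000, hold=4.0825 ⇒ V=4.0825 continue | (k=6,j=6): S=152.0100, (K−S)⁺=0.0000, hold=0.0000 ⇒ V=0.0000 continue  boundary S*=96.8617
step 5: (k=5,j=0): S=44.0191, (K−S)⁺=72.3809, hold=71.9821 ⇒ V=72.3809 exercise | (k=5,j=1): S=55.1444, (K−S)⁺=61.2556, hold=60.8568 ⇒ V=61.2556 exercise | (k=5,j=2): S=69.0815, (K−S)⁺=47.3185, hold=46.9198 ⇒ V=47.3185 exercise | (k=5,j=3): S=86.5410, (K−S)⁺=29.8590, hold=29.4603 ⇒ V=29.8590 exercise | (k=5,j=4): S=108.4132, (K−S)⁺=7.9868, hold=11.9689 ⇒ V=11.9689 continue | (k=5,j=5): S=135.8132, (K−S)⁺=0.0000, hold=2.0868 ⇒ V=2.0868 continue  boundary S*=86.5410
step 4: (k=4,j=0): S=49.2688, (K−S)⁺=67.1312, hold=66.7325 ⇒ V=67.1312 exercise | (k=4,j=1): S=61.7208, (K−S)⁺=54.6792, hold=54.2804 ⇒ V=54.6792 exercise | (k=4,j=2): S=77.3200, (K−S)⁺=39.0800, hold=38.6813 ⇒ V=39.0800 exercise | (k=4,j=3): S=96.8617, (K−S)⁺=19.5383, hold=21.0726 ⇒ V=21.0726 continue | (k=4,j=4): S=121.3423, (K−S)⁺=0.0000, hold=7.1310 ⇒ V=7.1310 continue  boundary S*=77.3200
step 3: (k=3,j=0): S=55.1444, (K−S)⁺=61.2556, hold=60.8568 ⇒ V=61.2556 exercise | (k=3,j=1): S=69.0815, (K−S)⁺=47.3185, hold=46.9198 ⇒ V=47.3185 exercise | (k=3,j=2): S=86.5410, (K−S)⁺=29.8590, hold=30.2050 ⇒ V=30.2050 continue | (k=3,j=3): S=108.4132, (K−S)⁺=7.9868, hold=14.2329 ⇒ V=14.2329 continue  boundary S*=69.0815
step 2: (k=2,j=0): S=61.7208, (K−S)⁺=54.6792, hold=54.2804 ⇒ V=54.6792 exercise | (k=2,j=1): S=77.3200, (K−S)⁺=39.0800, hold=38.8492 ⇒ V=39.0800 exercise | (k=2,j=2): S=96.8617, (K−S)⁺=19.5383, hold=22.3484 ⇒ V=22.3484 continue  boundary S*=77.3200
step 1: (k=1,j=0): S=69.0815, (K−S)⁺=47.3185, hold=46.9198 ⇒ V=47.3185 exercise | (k=1,j=1): S=86.5410, (K−S)⁺=29.8590, hold=30.8243 ⇒ V=30.8243 continue  boundary S*=69.0815
step 0: (k=0,j=0): S=77.3200, (K−S)⁺=39.0800, hold=39.1498 ⇒ V=39.1498 continue  boundary S*=-

price = 39.1498
boundary = - 69.0815 77.3200 69.0815 77.3200 86.5410 96.8617
tree:
39.1498
47.3185 30.8243
54.6792 39.0800 22.3484
61.2556 47.3185 30.2050 14.2329
67.1312 54.6792 39.0800 21.0726 7.1310
72.3809 61.2556 47.3185 29.8590 11.9689 2.0868
77.0711 67.1312 54.6792 39.0800 19.5383 4.0825 0.0000
81.2616 72.3809 61.2556 47.3185 29.8590 7.9868 0.0000 0.0000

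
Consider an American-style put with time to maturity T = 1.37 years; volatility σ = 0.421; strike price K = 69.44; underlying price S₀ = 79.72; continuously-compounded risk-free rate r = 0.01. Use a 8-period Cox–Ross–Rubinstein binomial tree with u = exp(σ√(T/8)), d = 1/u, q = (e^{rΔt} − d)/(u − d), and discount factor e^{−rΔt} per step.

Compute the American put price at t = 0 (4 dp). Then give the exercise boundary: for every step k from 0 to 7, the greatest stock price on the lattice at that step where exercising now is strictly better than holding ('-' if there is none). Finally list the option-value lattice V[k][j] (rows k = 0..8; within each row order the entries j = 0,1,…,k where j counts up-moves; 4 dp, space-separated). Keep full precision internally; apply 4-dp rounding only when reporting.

Δt=0.17125, u=1.19032, d=0.84011, q=0.46145, disc=e^(-rΔt)=0.99829
k=8 terminal: V=max(K-S,0) → 49.6582 41.4121 29.7285 13.1745 0.0000 0.0000 0.0000 0.0000 0.0000
k=7: j=0 S=23.5466 intr=45.8934 cont=45.7746 V=45.8934[EX]; j=1 S=33.3621 intr=36.0779 cont=35.9590 V=36.0779[EX]; j=2 S=47.2693 intr=22.1707 cont=22.0519 V=22.1707[EX]; j=3 S=66.9737 intr=2.4663 cont=7.0830 V=7.0830[hold]; j=4 S=94.8921 intr=0.0000 cont=0.0000 V=0.0000[hold]; j=5 S=134.4483 intr=0.0000 cont=0.0000 V=0.0000[hold]; j=6 S=190.4937 intr=0.0000 cont=0.0000 V=0.0000[hold]; j=7 S=269.9019 intr=0.0000 cont=0.0000 V=0.0000[hold]  S*(7)=47.2693
k=6: j=0 S=28.0279 intr=41.4121 cont=41.2932 V=41.4121[EX]; j=1 S=39.7115 intr=29.7285 cont=29.6097 V=29.7285[EX]; j=2 S=56.2655 intr=13.1745 cont=15.1825 V=15.1825[hold]; j=3 S=79.7200 intr=0.0000 cont=3.8080 V=3.8080[hold]; j=4 S=112.9517 intr=0.0000 cont=0.0000 V=0.0000[hold]; j=5 S=160.0361 intr=0.0000 cont=0.0000 V=0.0000[hold]; j=6 S=226.7479 intr=0.0000 cont=0.0000 V=0.0000[hold]  S*(6)=39.7115
k=5: j=0 S=33.3621 intr=36.0779 cont=35.9590 V=36.0779[EX]; j=1 S=47.2693 intr=22.1707 cont=22.9769 V=22.9769[hold]; j=2 S=66.9737 intr=2.4663 cont=9.9168 V=9.9168[hold]; j=3 S=94.8921 intr=0.0000 cont=2.0473 V=2.0473[hold]; j=4 S=134.4483 intr=0.0000 cont=0.0000 V=0.0000[hold]; j=5 S=190.4937 intr=0.0000 cont=0.0000 V=0.0000[hold]  S*(5)=33.3621
k=4: j=0 S=39.7115 intr=29.7285 cont=29.9810 V=29.9810[hold]; j=1 S=56.2655 intr=13.1745 cont=16.9213 V=16.9213[hold]; j=2 S=79.7200 intr=0.0000 cont=6.2747 V=6.2747[hold]; j=3 S=112.9517 intr=0.0000 cont=1.1007 V=1.1007[hold]; j=4 S=160.0361 intr=0.0000 cont=0.0000 V=0.0000[hold]  S*(4)=-
k=3: j=0 S=47.2693 intr=22.1707 cont=23.9136 V=23.9136[hold]; j=1 S=66.9737 intr=2.4663 cont=11.9879 V=11.9879[hold]; j=2 S=94.8921 intr=0.0000 cont=3.8805 V=3.8805[hold]; j=3 S=134.4483 intr=0.0000 cont=0.5918 V=0.5918[hold]  S*(3)=-
k=2: j=0 S=56.2655 intr=13.1745 cont=18.3790 V=18.3790[hold]; j=1 S=79.7200 intr=0.0000 cont=8.2326 V=8.2326[hold]; j=2 S=112.9517 intr=0.0000 cont=2.3589 V=2.3589[hold]  S*(2)=-
k=1: j=0 S=66.9737 intr=2.4663 cont=13.6735 V=13.6735[hold]; j=1 S=94.8921 intr=0.0000 cont=5.5127 V=5.5127[hold]  S*(1)=-
k=0: j=0 S=79.7200 intr=0.0000 cont=9.8908 V=9.8908[hold]  S*(0)=-

price = 9.8908
boundary = - - - - - 33.3621 39.7115 47.2693
tree:
9.8908
13.6735 5.5127
18.3790 8.2326 2.3589
23.9136 11.9879 3.8805 0.5918
29.9810 16.9213 6.2747 1.1007 0.0000
36.0779 22.9769 9.9168 2.0473 0.0000 0.0000
41.4121 29.7285 15.1825 3.8080 0.0000 0.0000 0.0000
45.8934 36.0779 22.1707 7.0830 0.0000 0.0000 0.0000 0.0000
49.6582 41.4121 29.7285 13.1745 0.0000 0.0000 0.0000 0.0000 0.0000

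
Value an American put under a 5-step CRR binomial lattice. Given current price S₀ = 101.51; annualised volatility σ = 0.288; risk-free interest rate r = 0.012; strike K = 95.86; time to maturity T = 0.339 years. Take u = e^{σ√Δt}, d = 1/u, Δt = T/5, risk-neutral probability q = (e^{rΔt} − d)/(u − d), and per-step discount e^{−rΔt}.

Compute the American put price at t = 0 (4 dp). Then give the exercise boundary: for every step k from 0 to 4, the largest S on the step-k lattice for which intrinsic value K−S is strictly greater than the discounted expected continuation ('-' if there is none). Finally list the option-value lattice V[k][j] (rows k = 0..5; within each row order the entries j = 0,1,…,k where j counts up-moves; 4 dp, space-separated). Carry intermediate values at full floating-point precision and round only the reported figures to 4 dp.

price = 3.9901
boundary = - - - 81.0596 87.3721
tree:
3.9901
6.3794 1.4767
9.9124 2.6637 0.2272
14.8004 4.7734 0.4430 0.0000
20.6567 8.4879 0.8637 0.0000 0.0000
26.0900 14.8004 1.6839 0.0000 0.0000 0.0000

Δt=0.06780, u=1.07787, d=0.92775, q=0.48668, disc=e^(-rΔt)=0.99919
k=5 terminal: V=max(K-S,0) → 26.0900 14.8004 1.6839 0.0000 0.0000 0.0000
k=4: j=0 S=75.2033 intr=20.6567 cont=20.5788 V=20.6567[EX]; j=1 S=87.3721 intr=8.4879 cont=8.4099 V=8.4879[EX]; j=2 S=101.5100 intr=0.0000 cont=0.8637 V=0.8637[hold]; j=3 S=117.9356 intr=0.0000 cont=0.0000 V=0.0000[hold]; j=4 S=137.0191 intr=0.0000 cont=0.0000 V=0.0000[hold]  S*(4)=87.3721
k=3: j=0 S=81.0596 intr=14.8004 cont=14.7224 V=14.8004[EX]; j=1 S=94.1761 intr=1.6839 cont=4.7734 V=4.7734[hold]; j=2 S=109.4150 intr=0.0000 cont=0.4430 V=0.4430[hold]; j=3 S=127.1197 intr=0.0000 cont=0.0000 V=0.0000[hold]  S*(3)=81.0596
k=2: j=0 S=87.3721 intr=8.4879 cont=9.9124 V=9.9124[hold]; j=1 S=101.5100 intr=0.0000 cont=2.6637 V=2.6637[hold]; j=2 S=117.9356 intr=0.0000 cont=0.2272 V=0.2272[hold]  S*(2)=-
k=1: j=0 S=94.1761 intr=1.6839 cont=6.3794 V=6.3794[hold]; j=1 S=109.4150 intr=0.0000 cont=1.4767 V=1.4767[hold]  S*(1)=-
k=0: j=0 S=101.5100 intr=0.0000 cont=3.9901 V=3.9901[hold]  S*(0)=-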